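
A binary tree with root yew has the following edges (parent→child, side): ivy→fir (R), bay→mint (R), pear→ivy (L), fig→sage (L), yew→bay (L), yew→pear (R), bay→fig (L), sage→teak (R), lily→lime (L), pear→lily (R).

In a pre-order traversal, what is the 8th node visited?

ivy

Pre-order visits the node, then its left subtree, then its right subtree.
Visit yew.
At yew: go left to bay.
  Visit bay.
  At bay: go left to fig.
    Visit fig.
    At fig: go left to sage.
      Visit sage.
      At sage: no left child.
      At sage: go right to teak.
        teak is a leaf — visit teak.
    At fig: no right child.
  At bay: go right to mint.
    mint is a leaf — visit mint.
At yew: go right to pear.
  Visit pear.
  At pear: go left to ivy.
    Visit ivy.
    At ivy: no left child.
    At ivy: go right to fir.
      fir is a leaf — visit fir.
  At pear: go right to lily.
    Visit lily.
    At lily: go left to lime.
      lime is a leaf — visit lime.
    At lily: no right child.
Full pre-order sequence: yew, bay, fig, sage, teak, mint, pear, ivy, fir, lily, lime.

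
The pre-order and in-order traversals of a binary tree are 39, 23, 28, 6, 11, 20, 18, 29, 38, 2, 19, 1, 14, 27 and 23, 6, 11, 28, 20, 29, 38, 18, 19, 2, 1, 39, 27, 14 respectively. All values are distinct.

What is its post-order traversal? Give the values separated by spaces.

The first element of pre-order is the root; it splits in-order into left and right subtrees.
Root 39: left subtree has 11 nodes {23, 6, 11, 28, 20, 29, 38, 18, 19, 2, 1}, right has 2 {27, 14}.
  Root 23: left subtree has 0 nodes { }, right has 10 {6, 11, 28, 20, 29, 38, 18, 19, 2, 1}.
    Root 28: left subtree has 2 nodes {6, 11}, right has 7 {20, 29, 38, 18, 19, 2, 1}.
      Root 6: left subtree has 0 nodes { }, right has 1 {11}.
      Root 20: left subtree has 0 nodes { }, right has 6 {29, 38, 18, 19, 2, 1}.
        Root 18: left subtree has 2 nodes {29, 38}, right has 3 {19, 2, 1}.
          Root 29: left subtree has 0 nodes { }, right has 1 {38}.
          Root 2: left subtree has 1 node {19}, right has 1 {1}.
  Root 14: left subtree has 1 node {27}, right has 0 { }.

11 6 38 29 19 1 2 18 20 28 23 27 14 39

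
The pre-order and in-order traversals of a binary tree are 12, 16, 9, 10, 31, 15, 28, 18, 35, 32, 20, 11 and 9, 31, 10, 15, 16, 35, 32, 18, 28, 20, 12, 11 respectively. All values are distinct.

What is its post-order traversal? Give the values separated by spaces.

31 15 10 9 32 35 18 20 28 16 11 12

The first element of pre-order is the root; it splits in-order into left and right subtrees.
Root 12: left subtree has 10 nodes {9, 31, 10, 15, 16, 35, 32, 18, 28, 20}, right has 1 {11}.
  Root 16: left subtree has 4 nodes {9, 31, 10, 15}, right has 5 {35, 32, 18, 28, 20}.
    Root 9: left subtree has 0 nodes { }, right has 3 {31, 10, 15}.
      Root 10: left subtree has 1 node {31}, right has 1 {15}.
    Root 28: left subtree has 3 nodes {35, 32, 18}, right has 1 {20}.
      Root 18: left subtree has 2 nodes {35, 32}, right has 0 { }.
        Root 35: left subtree has 0 nodes { }, right has 1 {32}.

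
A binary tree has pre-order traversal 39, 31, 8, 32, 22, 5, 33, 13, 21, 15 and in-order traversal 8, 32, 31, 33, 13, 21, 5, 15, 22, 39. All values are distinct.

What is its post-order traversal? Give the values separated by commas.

The first element of pre-order is the root; it splits in-order into left and right subtrees.
Root 39: left subtree has 9 nodes {8, 32, 31, 33, 13, 21, 5, 15, 22}, right has 0 { }.
  Root 31: left subtree has 2 nodes {8, 32}, right has 6 {33, 13, 21, 5, 15, 22}.
    Root 8: left subtree has 0 nodes { }, right has 1 {32}.
    Root 22: left subtree has 5 nodes {33, 13, 21, 5, 15}, right has 0 { }.
      Root 5: left subtree has 3 nodes {33, 13, 21}, right has 1 {15}.
        Root 33: left subtree has 0 nodes { }, right has 2 {13, 21}.
          Root 13: left subtree has 0 nodes { }, right has 1 {21}.

32, 8, 21, 13, 33, 15, 5, 22, 31, 39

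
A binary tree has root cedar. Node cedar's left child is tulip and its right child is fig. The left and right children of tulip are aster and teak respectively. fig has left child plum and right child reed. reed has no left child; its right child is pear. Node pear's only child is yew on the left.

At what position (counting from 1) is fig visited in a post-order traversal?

Post-order visits the left subtree, then the right subtree, then the node.
At cedar: go left to tulip.
  At tulip: go left to aster.
    aster is a leaf — visit aster.
  At tulip: go right to teak.
    teak is a leaf — visit teak.
  Visit tulip.
At cedar: go right to fig.
  At fig: go left to plum.
    plum is a leaf — visit plum.
  At fig: go right to reed.
    At reed: no left child.
    At reed: go right to pear.
      At pear: go left to yew.
        yew is a leaf — visit yew.
      At pear: no right child.
      Visit pear.
    Visit reed.
  Visit fig.
Visit cedar.
Full post-order sequence: aster, teak, tulip, plum, yew, pear, reed, fig, cedar.

8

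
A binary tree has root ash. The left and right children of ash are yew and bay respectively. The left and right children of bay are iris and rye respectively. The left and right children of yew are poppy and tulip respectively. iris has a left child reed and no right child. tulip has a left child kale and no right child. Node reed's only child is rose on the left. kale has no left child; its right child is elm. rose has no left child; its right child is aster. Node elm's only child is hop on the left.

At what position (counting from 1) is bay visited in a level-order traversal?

3

Level-order visits nodes level by level from the root, left to right within each level.
Level 0: ash
Level 1: yew, bay
Level 2: poppy, tulip, iris, rye
Level 3: kale, reed
Level 4: elm, rose
Level 5: hop, aster
Full level-order sequence: ash, yew, bay, poppy, tulip, iris, rye, kale, reed, elm, rose, hop, aster.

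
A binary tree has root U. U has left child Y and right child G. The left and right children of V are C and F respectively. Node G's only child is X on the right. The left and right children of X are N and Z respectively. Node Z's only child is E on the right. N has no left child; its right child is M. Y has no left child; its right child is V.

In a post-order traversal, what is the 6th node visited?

Post-order visits the left subtree, then the right subtree, then the node.
At U: go left to Y.
  At Y: no left child.
  At Y: go right to V.
    At V: go left to C.
      C is a leaf — visit C.
    At V: go right to F.
      F is a leaf — visit F.
    Visit V.
  Visit Y.
At U: go right to G.
  At G: no left child.
  At G: go right to X.
    At X: go left to N.
      At N: no left child.
      At N: go right to M.
        M is a leaf — visit M.
      Visit N.
    At X: go right to Z.
      At Z: no left child.
      At Z: go right to E.
        E is a leaf — visit E.
      Visit Z.
    Visit X.
  Visit G.
Visit U.
Full post-order sequence: C, F, V, Y, M, N, E, Z, X, G, U.

N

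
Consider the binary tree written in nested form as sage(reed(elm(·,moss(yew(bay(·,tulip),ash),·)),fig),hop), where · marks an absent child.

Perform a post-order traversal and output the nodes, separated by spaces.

tulip bay ash yew moss elm fig reed hop sage

Post-order visits the left subtree, then the right subtree, then the node.
At sage: go left to reed.
  At reed: go left to elm.
    At elm: no left child.
    At elm: go right to moss.
      At moss: go left to yew.
        At yew: go left to bay.
          At bay: no left child.
          At bay: go right to tulip.
            tulip is a leaf — visit tulip.
          Visit bay.
        At yew: go right to ash.
          ash is a leaf — visit ash.
        Visit yew.
      At moss: no right child.
      Visit moss.
    Visit elm.
  At reed: go right to fig.
    fig is a leaf — visit fig.
  Visit reed.
At sage: go right to hop.
  hop is a leaf — visit hop.
Visit sage.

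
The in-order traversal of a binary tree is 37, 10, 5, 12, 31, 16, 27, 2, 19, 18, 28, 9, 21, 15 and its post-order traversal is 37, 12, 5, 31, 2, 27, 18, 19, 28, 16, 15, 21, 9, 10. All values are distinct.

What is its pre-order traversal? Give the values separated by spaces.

10 37 9 16 31 5 12 28 19 27 2 18 21 15

The last element of post-order is the root; it splits in-order into left and right subtrees.
Root 10: left subtree has 1 node {37}, right has 12 {5, 12, 31, 16, 27, 2, 19, 18, 28, 9, 21, 15}.
  Root 9: left subtree has 9 nodes {5, 12, 31, 16, 27, 2, 19, 18, 28}, right has 2 {21, 15}.
    Root 16: left subtree has 3 nodes {5, 12, 31}, right has 5 {27, 2, 19, 18, 28}.
      Root 31: left subtree has 2 nodes {5, 12}, right has 0 { }.
        Root 5: left subtree has 0 nodes { }, right has 1 {12}.
      Root 28: left subtree has 4 nodes {27, 2, 19, 18}, right has 0 { }.
        Root 19: left subtree has 2 nodes {27, 2}, right has 1 {18}.
          Root 27: left subtree has 0 nodes { }, right has 1 {2}.
    Root 21: left subtree has 0 nodes { }, right has 1 {15}.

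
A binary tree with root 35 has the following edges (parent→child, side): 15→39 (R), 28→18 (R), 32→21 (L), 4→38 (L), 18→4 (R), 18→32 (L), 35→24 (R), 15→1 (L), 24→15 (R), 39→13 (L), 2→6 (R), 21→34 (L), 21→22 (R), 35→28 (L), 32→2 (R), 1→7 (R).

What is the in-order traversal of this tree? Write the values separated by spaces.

28 34 21 22 32 2 6 18 38 4 35 24 1 7 15 13 39

In-order visits the left subtree, then the node, then the right subtree.
At 35: go left to 28.
  At 28: no left child.
  Visit 28.
  At 28: go right to 18.
    At 18: go left to 32.
      At 32: go left to 21.
        At 21: go left to 34.
          34 is a leaf — visit 34.
        Visit 21.
        At 21: go right to 22.
          22 is a leaf — visit 22.
      Visit 32.
      At 32: go right to 2.
        At 2: no left child.
        Visit 2.
        At 2: go right to 6.
          6 is a leaf — visit 6.
    Visit 18.
    At 18: go right to 4.
      At 4: go left to 38.
        38 is a leaf — visit 38.
      Visit 4.
      At 4: no right child.
Visit 35.
At 35: go right to 24.
  At 24: no left child.
  Visit 24.
  At 24: go right to 15.
    At 15: go left to 1.
      At 1: no left child.
      Visit 1.
      At 1: go right to 7.
        7 is a leaf — visit 7.
    Visit 15.
    At 15: go right to 39.
      At 39: go left to 13.
        13 is a leaf — visit 13.
      Visit 39.
      At 39: no right child.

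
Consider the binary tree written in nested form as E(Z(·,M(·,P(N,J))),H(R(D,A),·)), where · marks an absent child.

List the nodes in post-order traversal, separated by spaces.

N J P M Z D A R H E

Post-order visits the left subtree, then the right subtree, then the node.
At E: go left to Z.
  At Z: no left child.
  At Z: go right to M.
    At M: no left child.
    At M: go right to P.
      At P: go left to N.
        N is a leaf — visit N.
      At P: go right to J.
        J is a leaf — visit J.
      Visit P.
    Visit M.
  Visit Z.
At E: go right to H.
  At H: go left to R.
    At R: go left to D.
      D is a leaf — visit D.
    At R: go right to A.
      A is a leaf — visit A.
    Visit R.
  At H: no right child.
  Visit H.
Visit E.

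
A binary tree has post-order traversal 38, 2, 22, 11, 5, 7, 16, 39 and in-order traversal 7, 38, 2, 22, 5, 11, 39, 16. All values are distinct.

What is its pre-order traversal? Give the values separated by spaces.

39 7 5 22 2 38 11 16

The last element of post-order is the root; it splits in-order into left and right subtrees.
Root 39: left subtree has 6 nodes {7, 38, 2, 22, 5, 11}, right has 1 {16}.
  Root 7: left subtree has 0 nodes { }, right has 5 {38, 2, 22, 5, 11}.
    Root 5: left subtree has 3 nodes {38, 2, 22}, right has 1 {11}.
      Root 22: left subtree has 2 nodes {38, 2}, right has 0 { }.
        Root 2: left subtree has 1 node {38}, right has 0 { }.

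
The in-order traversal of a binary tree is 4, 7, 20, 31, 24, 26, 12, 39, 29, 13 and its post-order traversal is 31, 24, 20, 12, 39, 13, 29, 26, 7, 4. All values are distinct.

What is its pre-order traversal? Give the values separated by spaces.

4 7 26 20 24 31 29 39 12 13

The last element of post-order is the root; it splits in-order into left and right subtrees.
Root 4: left subtree has 0 nodes { }, right has 9 {7, 20, 31, 24, 26, 12, 39, 29, 13}.
  Root 7: left subtree has 0 nodes { }, right has 8 {20, 31, 24, 26, 12, 39, 29, 13}.
    Root 26: left subtree has 3 nodes {20, 31, 24}, right has 4 {12, 39, 29, 13}.
      Root 20: left subtree has 0 nodes { }, right has 2 {31, 24}.
        Root 24: left subtree has 1 node {31}, right has 0 { }.
      Root 29: left subtree has 2 nodes {12, 39}, right has 1 {13}.
        Root 39: left subtree has 1 node {12}, right has 0 { }.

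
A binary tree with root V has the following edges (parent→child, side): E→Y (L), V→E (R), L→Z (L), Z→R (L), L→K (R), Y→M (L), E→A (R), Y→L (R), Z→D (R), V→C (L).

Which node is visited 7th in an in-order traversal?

D

In-order visits the left subtree, then the node, then the right subtree.
At V: go left to C.
  C is a leaf — visit C.
Visit V.
At V: go right to E.
  At E: go left to Y.
    At Y: go left to M.
      M is a leaf — visit M.
    Visit Y.
    At Y: go right to L.
      At L: go left to Z.
        At Z: go left to R.
          R is a leaf — visit R.
        Visit Z.
        At Z: go right to D.
          D is a leaf — visit D.
      Visit L.
      At L: go right to K.
        K is a leaf — visit K.
  Visit E.
  At E: go right to A.
    A is a leaf — visit A.
Full in-order sequence: C, V, M, Y, R, Z, D, L, K, E, A.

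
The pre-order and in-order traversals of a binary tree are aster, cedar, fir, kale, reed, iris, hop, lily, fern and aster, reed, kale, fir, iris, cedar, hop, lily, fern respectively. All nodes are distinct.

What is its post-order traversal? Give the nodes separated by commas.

The first element of pre-order is the root; it splits in-order into left and right subtrees.
Root aster: left subtree has 0 nodes { }, right has 8 {reed, kale, fir, iris, cedar, hop, lily, fern}.
  Root cedar: left subtree has 4 nodes {reed, kale, fir, iris}, right has 3 {hop, lily, fern}.
    Root fir: left subtree has 2 nodes {reed, kale}, right has 1 {iris}.
      Root kale: left subtree has 1 node {reed}, right has 0 { }.
    Root hop: left subtree has 0 nodes { }, right has 2 {lily, fern}.
      Root lily: left subtree has 0 nodes { }, right has 1 {fern}.

reed, kale, iris, fir, fern, lily, hop, cedar, aster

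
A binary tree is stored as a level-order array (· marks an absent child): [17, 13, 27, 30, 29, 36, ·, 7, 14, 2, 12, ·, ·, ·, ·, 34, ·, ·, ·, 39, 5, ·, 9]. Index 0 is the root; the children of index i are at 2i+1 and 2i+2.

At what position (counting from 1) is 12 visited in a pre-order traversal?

11

Pre-order visits the node, then its left subtree, then its right subtree.
Visit 17.
At 17: go left to 13.
  Visit 13.
  At 13: go left to 30.
    Visit 30.
    At 30: go left to 7.
      Visit 7.
      At 7: go left to 34.
        34 is a leaf — visit 34.
      At 7: no right child.
    At 30: go right to 14.
      14 is a leaf — visit 14.
  At 13: go right to 29.
    Visit 29.
    At 29: go left to 2.
      Visit 2.
      At 2: go left to 39.
        39 is a leaf — visit 39.
      At 2: go right to 5.
        5 is a leaf — visit 5.
    At 29: go right to 12.
      Visit 12.
      At 12: no left child.
      At 12: go right to 9.
        9 is a leaf — visit 9.
At 17: go right to 27.
  Visit 27.
  At 27: go left to 36.
    36 is a leaf — visit 36.
  At 27: no right child.
Full pre-order sequence: 17, 13, 30, 7, 34, 14, 29, 2, 39, 5, 12, 9, 27, 36.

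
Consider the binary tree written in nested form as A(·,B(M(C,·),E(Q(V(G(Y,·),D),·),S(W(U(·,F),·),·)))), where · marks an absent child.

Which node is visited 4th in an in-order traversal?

B

In-order visits the left subtree, then the node, then the right subtree.
At A: no left child.
Visit A.
At A: go right to B.
  At B: go left to M.
    At M: go left to C.
      C is a leaf — visit C.
    Visit M.
    At M: no right child.
  Visit B.
  At B: go right to E.
    At E: go left to Q.
      At Q: go left to V.
        At V: go left to G.
          At G: go left to Y.
            Y is a leaf — visit Y.
          Visit G.
          At G: no right child.
        Visit V.
        At V: go right to D.
          D is a leaf — visit D.
      Visit Q.
      At Q: no right child.
    Visit E.
    At E: go right to S.
      At S: go left to W.
        At W: go left to U.
          At U: no left child.
          Visit U.
          At U: go right to F.
            F is a leaf — visit F.
        Visit W.
        At W: no right child.
      Visit S.
      At S: no right child.
Full in-order sequence: A, C, M, B, Y, G, V, D, Q, E, U, F, W, S.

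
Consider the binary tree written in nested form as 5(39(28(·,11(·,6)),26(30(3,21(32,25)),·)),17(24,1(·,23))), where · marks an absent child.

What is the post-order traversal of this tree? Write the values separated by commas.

Post-order visits the left subtree, then the right subtree, then the node.
At 5: go left to 39.
  At 39: go left to 28.
    At 28: no left child.
    At 28: go right to 11.
      At 11: no left child.
      At 11: go right to 6.
        6 is a leaf — visit 6.
      Visit 11.
    Visit 28.
  At 39: go right to 26.
    At 26: go left to 30.
      At 30: go left to 3.
        3 is a leaf — visit 3.
      At 30: go right to 21.
        At 21: go left to 32.
          32 is a leaf — visit 32.
        At 21: go right to 25.
          25 is a leaf — visit 25.
        Visit 21.
      Visit 30.
    At 26: no right child.
    Visit 26.
  Visit 39.
At 5: go right to 17.
  At 17: go left to 24.
    24 is a leaf — visit 24.
  At 17: go right to 1.
    At 1: no left child.
    At 1: go right to 23.
      23 is a leaf — visit 23.
    Visit 1.
  Visit 17.
Visit 5.

6, 11, 28, 3, 32, 25, 21, 30, 26, 39, 24, 23, 1, 17, 5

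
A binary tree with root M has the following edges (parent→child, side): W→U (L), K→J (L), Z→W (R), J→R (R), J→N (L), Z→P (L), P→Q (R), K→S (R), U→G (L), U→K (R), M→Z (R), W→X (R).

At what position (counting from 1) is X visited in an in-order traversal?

13

In-order visits the left subtree, then the node, then the right subtree.
At M: no left child.
Visit M.
At M: go right to Z.
  At Z: go left to P.
    At P: no left child.
    Visit P.
    At P: go right to Q.
      Q is a leaf — visit Q.
  Visit Z.
  At Z: go right to W.
    At W: go left to U.
      At U: go left to G.
        G is a leaf — visit G.
      Visit U.
      At U: go right to K.
        At K: go left to J.
          At J: go left to N.
            N is a leaf — visit N.
          Visit J.
          At J: go right to R.
            R is a leaf — visit R.
        Visit K.
        At K: go right to S.
          S is a leaf — visit S.
    Visit W.
    At W: go right to X.
      X is a leaf — visit X.
Full in-order sequence: M, P, Q, Z, G, U, N, J, R, K, S, W, X.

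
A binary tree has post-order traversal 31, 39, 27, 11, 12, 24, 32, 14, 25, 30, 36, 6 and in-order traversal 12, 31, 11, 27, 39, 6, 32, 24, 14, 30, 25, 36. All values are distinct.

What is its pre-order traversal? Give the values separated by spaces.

The last element of post-order is the root; it splits in-order into left and right subtrees.
Root 6: left subtree has 5 nodes {12, 31, 11, 27, 39}, right has 6 {32, 24, 14, 30, 25, 36}.
  Root 12: left subtree has 0 nodes { }, right has 4 {31, 11, 27, 39}.
    Root 11: left subtree has 1 node {31}, right has 2 {27, 39}.
      Root 27: left subtree has 0 nodes { }, right has 1 {39}.
  Root 36: left subtree has 5 nodes {32, 24, 14, 30, 25}, right has 0 { }.
    Root 30: left subtree has 3 nodes {32, 24, 14}, right has 1 {25}.
      Root 14: left subtree has 2 nodes {32, 24}, right has 0 { }.
        Root 32: left subtree has 0 nodes { }, right has 1 {24}.

6 12 11 31 27 39 36 30 14 32 24 25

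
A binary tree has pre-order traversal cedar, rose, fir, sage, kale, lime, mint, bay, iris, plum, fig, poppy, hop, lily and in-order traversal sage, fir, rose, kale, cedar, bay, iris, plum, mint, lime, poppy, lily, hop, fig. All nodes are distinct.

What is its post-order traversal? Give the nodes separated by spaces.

sage fir kale rose plum iris bay mint lily hop poppy fig lime cedar

The first element of pre-order is the root; it splits in-order into left and right subtrees.
Root cedar: left subtree has 4 nodes {sage, fir, rose, kale}, right has 9 {bay, iris, plum, mint, lime, poppy, lily, hop, fig}.
  Root rose: left subtree has 2 nodes {sage, fir}, right has 1 {kale}.
    Root fir: left subtree has 1 node {sage}, right has 0 { }.
  Root lime: left subtree has 4 nodes {bay, iris, plum, mint}, right has 4 {poppy, lily, hop, fig}.
    Root mint: left subtree has 3 nodes {bay, iris, plum}, right has 0 { }.
      Root bay: left subtree has 0 nodes { }, right has 2 {iris, plum}.
        Root iris: left subtree has 0 nodes { }, right has 1 {plum}.
    Root fig: left subtree has 3 nodes {poppy, lily, hop}, right has 0 { }.
      Root poppy: left subtree has 0 nodes { }, right has 2 {lily, hop}.
        Root hop: left subtree has 1 node {lily}, right has 0 { }.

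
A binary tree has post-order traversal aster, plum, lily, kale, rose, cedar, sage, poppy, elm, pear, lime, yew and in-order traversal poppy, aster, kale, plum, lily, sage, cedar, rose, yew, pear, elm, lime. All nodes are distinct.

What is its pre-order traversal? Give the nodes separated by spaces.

yew poppy sage kale aster lily plum cedar rose lime pear elm

The last element of post-order is the root; it splits in-order into left and right subtrees.
Root yew: left subtree has 8 nodes {poppy, aster, kale, plum, lily, sage, cedar, rose}, right has 3 {pear, elm, lime}.
  Root poppy: left subtree has 0 nodes { }, right has 7 {aster, kale, plum, lily, sage, cedar, rose}.
    Root sage: left subtree has 4 nodes {aster, kale, plum, lily}, right has 2 {cedar, rose}.
      Root kale: left subtree has 1 node {aster}, right has 2 {plum, lily}.
        Root lily: left subtree has 1 node {plum}, right has 0 { }.
      Root cedar: left subtree has 0 nodes { }, right has 1 {rose}.
  Root lime: left subtree has 2 nodes {pear, elm}, right has 0 { }.
    Root pear: left subtree has 0 nodes { }, right has 1 {elm}.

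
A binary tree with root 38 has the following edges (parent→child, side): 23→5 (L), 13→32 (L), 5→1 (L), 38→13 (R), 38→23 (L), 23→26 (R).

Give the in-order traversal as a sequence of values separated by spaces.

In-order visits the left subtree, then the node, then the right subtree.
At 38: go left to 23.
  At 23: go left to 5.
    At 5: go left to 1.
      1 is a leaf — visit 1.
    Visit 5.
    At 5: no right child.
  Visit 23.
  At 23: go right to 26.
    26 is a leaf — visit 26.
Visit 38.
At 38: go right to 13.
  At 13: go left to 32.
    32 is a leaf — visit 32.
  Visit 13.
  At 13: no right child.

1 5 23 26 38 32 13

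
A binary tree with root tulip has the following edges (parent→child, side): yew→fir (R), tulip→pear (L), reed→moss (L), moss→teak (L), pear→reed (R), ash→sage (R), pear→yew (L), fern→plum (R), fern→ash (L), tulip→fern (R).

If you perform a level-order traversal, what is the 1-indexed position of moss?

9

Level-order visits nodes level by level from the root, left to right within each level.
Level 0: tulip
Level 1: pear, fern
Level 2: yew, reed, ash, plum
Level 3: fir, moss, sage
Level 4: teak
Full level-order sequence: tulip, pear, fern, yew, reed, ash, plum, fir, moss, sage, teak.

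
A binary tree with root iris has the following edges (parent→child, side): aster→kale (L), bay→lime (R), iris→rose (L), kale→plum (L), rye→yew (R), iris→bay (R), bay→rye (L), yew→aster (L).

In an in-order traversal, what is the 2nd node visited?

iris

In-order visits the left subtree, then the node, then the right subtree.
At iris: go left to rose.
  rose is a leaf — visit rose.
Visit iris.
At iris: go right to bay.
  At bay: go left to rye.
    At rye: no left child.
    Visit rye.
    At rye: go right to yew.
      At yew: go left to aster.
        At aster: go left to kale.
          At kale: go left to plum.
            plum is a leaf — visit plum.
          Visit kale.
          At kale: no right child.
        Visit aster.
        At aster: no right child.
      Visit yew.
      At yew: no right child.
  Visit bay.
  At bay: go right to lime.
    lime is a leaf — visit lime.
Full in-order sequence: rose, iris, rye, plum, kale, aster, yew, bay, lime.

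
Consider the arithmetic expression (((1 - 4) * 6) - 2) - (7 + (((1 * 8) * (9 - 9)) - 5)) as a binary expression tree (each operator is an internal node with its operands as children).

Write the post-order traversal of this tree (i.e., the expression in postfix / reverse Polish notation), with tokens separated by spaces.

1 4 - 6 * 2 - 7 1 8 * 9 9 - * 5 - + -

Post-order on an expression tree gives postfix notation: for each operator, emit left operand, right operand, then the operator.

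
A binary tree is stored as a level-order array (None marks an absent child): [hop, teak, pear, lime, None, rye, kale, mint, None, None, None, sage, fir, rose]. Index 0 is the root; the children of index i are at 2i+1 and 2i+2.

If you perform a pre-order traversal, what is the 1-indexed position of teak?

2

Pre-order visits the node, then its left subtree, then its right subtree.
Visit hop.
At hop: go left to teak.
  Visit teak.
  At teak: go left to lime.
    Visit lime.
    At lime: go left to mint.
      mint is a leaf — visit mint.
    At lime: no right child.
  At teak: no right child.
At hop: go right to pear.
  Visit pear.
  At pear: go left to rye.
    Visit rye.
    At rye: go left to sage.
      sage is a leaf — visit sage.
    At rye: go right to fir.
      fir is a leaf — visit fir.
  At pear: go right to kale.
    Visit kale.
    At kale: go left to rose.
      rose is a leaf — visit rose.
    At kale: no right child.
Full pre-order sequence: hop, teak, lime, mint, pear, rye, sage, fir, kale, rose.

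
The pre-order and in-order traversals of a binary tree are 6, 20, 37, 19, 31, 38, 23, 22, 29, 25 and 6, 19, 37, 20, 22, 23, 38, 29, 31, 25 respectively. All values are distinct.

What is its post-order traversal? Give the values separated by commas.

The first element of pre-order is the root; it splits in-order into left and right subtrees.
Root 6: left subtree has 0 nodes { }, right has 9 {19, 37, 20, 22, 23, 38, 29, 31, 25}.
  Root 20: left subtree has 2 nodes {19, 37}, right has 6 {22, 23, 38, 29, 31, 25}.
    Root 37: left subtree has 1 node {19}, right has 0 { }.
    Root 31: left subtree has 4 nodes {22, 23, 38, 29}, right has 1 {25}.
      Root 38: left subtree has 2 nodes {22, 23}, right has 1 {29}.
        Root 23: left subtree has 1 node {22}, right has 0 { }.

19, 37, 22, 23, 29, 38, 25, 31, 20, 6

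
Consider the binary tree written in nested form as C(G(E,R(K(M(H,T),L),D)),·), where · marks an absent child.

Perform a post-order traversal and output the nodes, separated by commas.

E, H, T, M, L, K, D, R, G, C

Post-order visits the left subtree, then the right subtree, then the node.
At C: go left to G.
  At G: go left to E.
    E is a leaf — visit E.
  At G: go right to R.
    At R: go left to K.
      At K: go left to M.
        At M: go left to H.
          H is a leaf — visit H.
        At M: go right to T.
          T is a leaf — visit T.
        Visit M.
      At K: go right to L.
        L is a leaf — visit L.
      Visit K.
    At R: go right to D.
      D is a leaf — visit D.
    Visit R.
  Visit G.
At C: no right child.
Visit C.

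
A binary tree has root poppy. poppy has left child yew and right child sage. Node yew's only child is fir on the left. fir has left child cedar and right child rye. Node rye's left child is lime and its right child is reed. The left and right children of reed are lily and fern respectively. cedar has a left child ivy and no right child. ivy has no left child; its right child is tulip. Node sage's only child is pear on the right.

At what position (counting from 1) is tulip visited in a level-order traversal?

Level-order visits nodes level by level from the root, left to right within each level.
Level 0: poppy
Level 1: yew, sage
Level 2: fir, pear
Level 3: cedar, rye
Level 4: ivy, lime, reed
Level 5: tulip, lily, fern
Full level-order sequence: poppy, yew, sage, fir, pear, cedar, rye, ivy, lime, reed, tulip, lily, fern.

11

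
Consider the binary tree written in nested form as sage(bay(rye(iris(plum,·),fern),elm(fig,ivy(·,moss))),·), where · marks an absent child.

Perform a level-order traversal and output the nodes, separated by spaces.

Level-order visits nodes level by level from the root, left to right within each level.
Level 0: sage
Level 1: bay
Level 2: rye, elm
Level 3: iris, fern, fig, ivy
Level 4: plum, moss

sage bay rye elm iris fern fig ivy plum moss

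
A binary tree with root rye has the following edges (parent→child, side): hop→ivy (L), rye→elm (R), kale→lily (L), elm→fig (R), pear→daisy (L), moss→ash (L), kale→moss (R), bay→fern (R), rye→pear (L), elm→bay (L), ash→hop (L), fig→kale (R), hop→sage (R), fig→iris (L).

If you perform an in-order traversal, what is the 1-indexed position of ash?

In-order visits the left subtree, then the node, then the right subtree.
At rye: go left to pear.
  At pear: go left to daisy.
    daisy is a leaf — visit daisy.
  Visit pear.
  At pear: no right child.
Visit rye.
At rye: go right to elm.
  At elm: go left to bay.
    At bay: no left child.
    Visit bay.
    At bay: go right to fern.
      fern is a leaf — visit fern.
  Visit elm.
  At elm: go right to fig.
    At fig: go left to iris.
      iris is a leaf — visit iris.
    Visit fig.
    At fig: go right to kale.
      At kale: go left to lily.
        lily is a leaf — visit lily.
      Visit kale.
      At kale: go right to moss.
        At moss: go left to ash.
          At ash: go left to hop.
            At hop: go left to ivy.
              ivy is a leaf — visit ivy.
            Visit hop.
            At hop: go right to sage.
              sage is a leaf — visit sage.
          Visit ash.
          At ash: no right child.
        Visit moss.
        At moss: no right child.
Full in-order sequence: daisy, pear, rye, bay, fern, elm, iris, fig, lily, kale, ivy, hop, sage, ash, moss.

14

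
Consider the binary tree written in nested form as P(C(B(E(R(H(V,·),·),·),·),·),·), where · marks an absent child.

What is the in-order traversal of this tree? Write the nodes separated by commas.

In-order visits the left subtree, then the node, then the right subtree.
At P: go left to C.
  At C: go left to B.
    At B: go left to E.
      At E: go left to R.
        At R: go left to H.
          At H: go left to V.
            V is a leaf — visit V.
          Visit H.
          At H: no right child.
        Visit R.
        At R: no right child.
      Visit E.
      At E: no right child.
    Visit B.
    At B: no right child.
  Visit C.
  At C: no right child.
Visit P.
At P: no right child.

V, H, R, E, B, C, P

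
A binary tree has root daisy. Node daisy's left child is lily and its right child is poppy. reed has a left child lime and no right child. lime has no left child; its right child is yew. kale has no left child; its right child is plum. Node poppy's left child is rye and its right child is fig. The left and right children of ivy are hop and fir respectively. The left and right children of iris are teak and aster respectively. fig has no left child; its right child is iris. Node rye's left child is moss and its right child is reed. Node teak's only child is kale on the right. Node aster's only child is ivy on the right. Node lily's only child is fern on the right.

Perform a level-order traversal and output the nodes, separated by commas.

daisy, lily, poppy, fern, rye, fig, moss, reed, iris, lime, teak, aster, yew, kale, ivy, plum, hop, fir

Level-order visits nodes level by level from the root, left to right within each level.
Level 0: daisy
Level 1: lily, poppy
Level 2: fern, rye, fig
Level 3: moss, reed, iris
Level 4: lime, teak, aster
Level 5: yew, kale, ivy
Level 6: plum, hop, fir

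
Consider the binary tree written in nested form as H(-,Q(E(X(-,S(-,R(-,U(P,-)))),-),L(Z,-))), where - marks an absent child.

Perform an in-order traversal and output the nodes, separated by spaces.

In-order visits the left subtree, then the node, then the right subtree.
At H: no left child.
Visit H.
At H: go right to Q.
  At Q: go left to E.
    At E: go left to X.
      At X: no left child.
      Visit X.
      At X: go right to S.
        At S: no left child.
        Visit S.
        At S: go right to R.
          At R: no left child.
          Visit R.
          At R: go right to U.
            At U: go left to P.
              P is a leaf — visit P.
            Visit U.
            At U: no right child.
    Visit E.
    At E: no right child.
  Visit Q.
  At Q: go right to L.
    At L: go left to Z.
      Z is a leaf — visit Z.
    Visit L.
    At L: no right child.

H X S R P U E Q Z L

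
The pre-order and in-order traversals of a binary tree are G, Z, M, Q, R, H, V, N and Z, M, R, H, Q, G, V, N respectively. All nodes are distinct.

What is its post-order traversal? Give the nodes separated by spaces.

H R Q M Z N V G

The first element of pre-order is the root; it splits in-order into left and right subtrees.
Root G: left subtree has 5 nodes {Z, M, R, H, Q}, right has 2 {V, N}.
  Root Z: left subtree has 0 nodes { }, right has 4 {M, R, H, Q}.
    Root M: left subtree has 0 nodes { }, right has 3 {R, H, Q}.
      Root Q: left subtree has 2 nodes {R, H}, right has 0 { }.
        Root R: left subtree has 0 nodes { }, right has 1 {H}.
  Root V: left subtree has 0 nodes { }, right has 1 {N}.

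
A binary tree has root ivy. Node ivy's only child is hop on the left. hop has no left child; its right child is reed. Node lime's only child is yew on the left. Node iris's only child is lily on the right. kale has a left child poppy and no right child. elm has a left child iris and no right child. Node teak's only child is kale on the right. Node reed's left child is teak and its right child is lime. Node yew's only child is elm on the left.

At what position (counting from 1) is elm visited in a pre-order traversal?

9

Pre-order visits the node, then its left subtree, then its right subtree.
Visit ivy.
At ivy: go left to hop.
  Visit hop.
  At hop: no left child.
  At hop: go right to reed.
    Visit reed.
    At reed: go left to teak.
      Visit teak.
      At teak: no left child.
      At teak: go right to kale.
        Visit kale.
        At kale: go left to poppy.
          poppy is a leaf — visit poppy.
        At kale: no right child.
    At reed: go right to lime.
      Visit lime.
      At lime: go left to yew.
        Visit yew.
        At yew: go left to elm.
          Visit elm.
          At elm: go left to iris.
            Visit iris.
            At iris: no left child.
            At iris: go right to lily.
              lily is a leaf — visit lily.
          At elm: no right child.
        At yew: no right child.
      At lime: no right child.
At ivy: no right child.
Full pre-order sequence: ivy, hop, reed, teak, kale, poppy, lime, yew, elm, iris, lily.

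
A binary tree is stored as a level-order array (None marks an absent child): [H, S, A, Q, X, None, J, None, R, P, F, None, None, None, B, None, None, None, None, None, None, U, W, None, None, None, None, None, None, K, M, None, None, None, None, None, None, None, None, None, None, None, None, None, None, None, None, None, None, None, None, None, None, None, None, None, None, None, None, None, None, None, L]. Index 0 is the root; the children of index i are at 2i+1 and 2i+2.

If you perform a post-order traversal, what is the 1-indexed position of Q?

Post-order visits the left subtree, then the right subtree, then the node.
At H: go left to S.
  At S: go left to Q.
    At Q: no left child.
    At Q: go right to R.
      R is a leaf — visit R.
    Visit Q.
  At S: go right to X.
    At X: go left to P.
      P is a leaf — visit P.
    At X: go right to F.
      At F: go left to U.
        U is a leaf — visit U.
      At F: go right to W.
        W is a leaf — visit W.
      Visit F.
    Visit X.
  Visit S.
At H: go right to A.
  At A: no left child.
  At A: go right to J.
    At J: no left child.
    At J: go right to B.
      At B: go left to K.
        K is a leaf — visit K.
      At B: go right to M.
        At M: no left child.
        At M: go right to L.
          L is a leaf — visit L.
        Visit M.
      Visit B.
    Visit J.
  Visit A.
Visit H.
Full post-order sequence: R, Q, P, U, W, F, X, S, K, L, M, B, J, A, H.

2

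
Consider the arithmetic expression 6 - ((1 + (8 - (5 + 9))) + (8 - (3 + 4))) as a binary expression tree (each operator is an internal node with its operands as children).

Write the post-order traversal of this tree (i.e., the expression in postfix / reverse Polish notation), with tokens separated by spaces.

Post-order on an expression tree gives postfix notation: for each operator, emit left operand, right operand, then the operator.

6 1 8 5 9 + - + 8 3 4 + - + -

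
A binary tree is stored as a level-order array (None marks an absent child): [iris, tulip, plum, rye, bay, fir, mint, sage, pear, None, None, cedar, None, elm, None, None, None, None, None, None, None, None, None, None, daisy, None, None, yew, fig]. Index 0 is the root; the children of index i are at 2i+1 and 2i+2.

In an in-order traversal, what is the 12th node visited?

In-order visits the left subtree, then the node, then the right subtree.
At iris: go left to tulip.
  At tulip: go left to rye.
    At rye: go left to sage.
      sage is a leaf — visit sage.
    Visit rye.
    At rye: go right to pear.
      pear is a leaf — visit pear.
  Visit tulip.
  At tulip: go right to bay.
    bay is a leaf — visit bay.
Visit iris.
At iris: go right to plum.
  At plum: go left to fir.
    At fir: go left to cedar.
      At cedar: no left child.
      Visit cedar.
      At cedar: go right to daisy.
        daisy is a leaf — visit daisy.
    Visit fir.
    At fir: no right child.
  Visit plum.
  At plum: go right to mint.
    At mint: go left to elm.
      At elm: go left to yew.
        yew is a leaf — visit yew.
      Visit elm.
      At elm: go right to fig.
        fig is a leaf — visit fig.
    Visit mint.
    At mint: no right child.
Full in-order sequence: sage, rye, pear, tulip, bay, iris, cedar, daisy, fir, plum, yew, elm, fig, mint.

elm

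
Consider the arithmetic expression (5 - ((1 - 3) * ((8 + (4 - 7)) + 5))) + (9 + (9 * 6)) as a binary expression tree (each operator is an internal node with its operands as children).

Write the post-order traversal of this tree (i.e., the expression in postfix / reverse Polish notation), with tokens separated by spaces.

5 1 3 - 8 4 7 - + 5 + * - 9 9 6 * + +

Post-order on an expression tree gives postfix notation: for each operator, emit left operand, right operand, then the operator.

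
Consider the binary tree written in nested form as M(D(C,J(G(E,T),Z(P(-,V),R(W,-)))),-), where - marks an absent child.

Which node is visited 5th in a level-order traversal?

G

Level-order visits nodes level by level from the root, left to right within each level.
Level 0: M
Level 1: D
Level 2: C, J
Level 3: G, Z
Level 4: E, T, P, R
Level 5: V, W
Full level-order sequence: M, D, C, J, G, Z, E, T, P, R, V, W.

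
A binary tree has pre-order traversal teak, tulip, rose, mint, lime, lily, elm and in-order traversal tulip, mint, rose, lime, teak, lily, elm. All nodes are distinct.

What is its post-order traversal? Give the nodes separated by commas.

The first element of pre-order is the root; it splits in-order into left and right subtrees.
Root teak: left subtree has 4 nodes {tulip, mint, rose, lime}, right has 2 {lily, elm}.
  Root tulip: left subtree has 0 nodes { }, right has 3 {mint, rose, lime}.
    Root rose: left subtree has 1 node {mint}, right has 1 {lime}.
  Root lily: left subtree has 0 nodes { }, right has 1 {elm}.

mint, lime, rose, tulip, elm, lily, teak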